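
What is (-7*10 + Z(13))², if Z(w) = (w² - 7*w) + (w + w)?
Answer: 1156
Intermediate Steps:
Z(w) = w² - 5*w (Z(w) = (w² - 7*w) + 2*w = w² - 5*w)
(-7*10 + Z(13))² = (-7*10 + 13*(-5 + 13))² = (-70 + 13*8)² = (-70 + 104)² = 34² = 1156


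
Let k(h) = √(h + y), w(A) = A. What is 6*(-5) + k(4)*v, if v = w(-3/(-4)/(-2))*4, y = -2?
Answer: -30 - 3*√2/2 ≈ -32.121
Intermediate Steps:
k(h) = √(-2 + h) (k(h) = √(h - 2) = √(-2 + h))
v = -3/2 (v = (-3/(-4)/(-2))*4 = (-3*(-¼)*(-½))*4 = ((¾)*(-½))*4 = -3/8*4 = -3/2 ≈ -1.5000)
6*(-5) + k(4)*v = 6*(-5) + √(-2 + 4)*(-3/2) = -30 + √2*(-3/2) = -30 - 3*√2/2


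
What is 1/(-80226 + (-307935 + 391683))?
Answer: 1/3522 ≈ 0.00028393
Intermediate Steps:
1/(-80226 + (-307935 + 391683)) = 1/(-80226 + 83748) = 1/3522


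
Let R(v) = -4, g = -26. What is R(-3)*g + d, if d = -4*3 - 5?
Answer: 87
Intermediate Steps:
d = -17 (d = -12 - 5 = -17)
R(-3)*g + d = -4*(-26) - 17 = 104 - 17 = 87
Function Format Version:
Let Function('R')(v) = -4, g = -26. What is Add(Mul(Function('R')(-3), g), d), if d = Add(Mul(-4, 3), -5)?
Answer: 87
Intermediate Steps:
d = -17 (d = Add(-12, -5) = -17)
Add(Mul(Function('R')(-3), g), d) = Add(Mul(-4, -26), -17) = Add(104, -17) = 87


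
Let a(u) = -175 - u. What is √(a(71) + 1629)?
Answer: √1383 ≈ 37.189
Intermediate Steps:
√(a(71) + 1629) = √((-175 - 1*71) + 1629) = √((-175 - 71) + 1629) = √(-246 + 1629) = √1383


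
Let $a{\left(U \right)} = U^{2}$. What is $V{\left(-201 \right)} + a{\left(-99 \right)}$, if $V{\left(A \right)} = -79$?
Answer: $9722$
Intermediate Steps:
$V{\left(-201 \right)} + a{\left(-99 \right)} = -79 + \left(-99\right)^{2} = -79 + 9801 = 9722$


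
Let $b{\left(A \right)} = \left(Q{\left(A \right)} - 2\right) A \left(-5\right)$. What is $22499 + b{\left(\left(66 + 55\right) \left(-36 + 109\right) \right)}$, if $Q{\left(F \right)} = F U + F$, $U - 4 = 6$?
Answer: $-4291093066$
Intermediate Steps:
$U = 10$ ($U = 4 + 6 = 10$)
$Q{\left(F \right)} = 11 F$ ($Q{\left(F \right)} = F 10 + F = 10 F + F = 11 F$)
$b{\left(A \right)} = - 5 A \left(-2 + 11 A\right)$ ($b{\left(A \right)} = \left(11 A - 2\right) A \left(-5\right) = \left(-2 + 11 A\right) A \left(-5\right) = A \left(-2 + 11 A\right) \left(-5\right) = - 5 A \left(-2 + 11 A\right)$)
$22499 + b{\left(\left(66 + 55\right) \left(-36 + 109\right) \right)} = 22499 + 5 \left(66 + 55\right) \left(-36 + 109\right) \left(2 - 11 \left(66 + 55\right) \left(-36 + 109\right)\right) = 22499 + 5 \cdot 121 \cdot 73 \left(2 - 11 \cdot 121 \cdot 73\right) = 22499 + 5 \cdot 8833 \left(2 - 97163\right) = 22499 + 5 \cdot 8833 \left(-97161\right) = 22499 - 4291115565 = -4291093066$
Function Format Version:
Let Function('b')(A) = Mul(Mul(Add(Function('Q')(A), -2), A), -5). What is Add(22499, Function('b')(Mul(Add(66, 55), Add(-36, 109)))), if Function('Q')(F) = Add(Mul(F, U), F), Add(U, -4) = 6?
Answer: -4291093066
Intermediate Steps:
U = 10 (U = Add(4, 6) = 10)
Function('Q')(F) = Mul(11, F) (Function('Q')(F) = Add(Mul(F, 10), F) = Add(Mul(10, F), F) = Mul(11, F))
Function('b')(A) = Mul(-5, A, Add(-2, Mul(11, A))) (Function('b')(A) = Mul(Mul(Add(Mul(11, A), -2), A), -5) = Mul(Mul(Add(-2, Mul(11, A)), A), -5) = Mul(Mul(A, Add(-2, Mul(11, A))), -5) = Mul(-5, A, Add(-2, Mul(11, A))))
Add(22499, Function('b')(Mul(Add(66, 55), Add(-36, 109)))) = Add(22499, Mul(5, Mul(Add(66, 55), Add(-36, 109)), Add(2, Mul(-11, Mul(Add(66, 55), Add(-36, 109)))))) = Add(22499, Mul(5, Mul(121, 73), Add(2, Mul(-11, Mul(121, 73))))) = Add(22499, Mul(5, 8833, Add(2, Mul(-11, 8833)))) = Add(22499, Mul(5, 8833, Add(2, -97163))) = Add(22499, Mul(5, 8833, -97161)) = Add(22499, -4291115565) = -4291093066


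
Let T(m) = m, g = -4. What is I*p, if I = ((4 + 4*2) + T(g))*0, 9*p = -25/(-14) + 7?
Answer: 0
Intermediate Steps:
p = 41/42 (p = (-25/(-14) + 7)/9 = (-25*(-1/14) + 7)/9 = (25/14 + 7)/9 = (⅑)*(123/14) = 41/42 ≈ 0.97619)
I = 0 (I = ((4 + 4*2) - 4)*0 = ((4 + 8) - 4)*0 = (12 - 4)*0 = 8*0 = 0)
I*p = 0*(41/42) = 0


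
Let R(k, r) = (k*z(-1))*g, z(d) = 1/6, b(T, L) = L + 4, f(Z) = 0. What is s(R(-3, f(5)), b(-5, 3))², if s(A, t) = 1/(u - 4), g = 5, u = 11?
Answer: 1/49 ≈ 0.020408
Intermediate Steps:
b(T, L) = 4 + L
z(d) = ⅙ (z(d) = 1*(⅙) = ⅙)
R(k, r) = 5*k/6 (R(k, r) = (k*(⅙))*5 = (k/6)*5 = 5*k/6)
s(A, t) = ⅐ (s(A, t) = 1/(11 - 4) = 1/7 = ⅐)
s(R(-3, f(5)), b(-5, 3))² = (⅐)² = 1/49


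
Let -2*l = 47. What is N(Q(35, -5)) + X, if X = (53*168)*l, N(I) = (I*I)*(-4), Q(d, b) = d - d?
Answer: -209244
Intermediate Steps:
l = -47/2 (l = -½*47 = -47/2 ≈ -23.500)
Q(d, b) = 0
N(I) = -4*I² (N(I) = I²*(-4) = -4*I²)
X = -209244 (X = (53*168)*(-47/2) = 8904*(-47/2) = -209244)
N(Q(35, -5)) + X = -4*0² - 209244 = -4*0 - 209244 = 0 - 209244 = -209244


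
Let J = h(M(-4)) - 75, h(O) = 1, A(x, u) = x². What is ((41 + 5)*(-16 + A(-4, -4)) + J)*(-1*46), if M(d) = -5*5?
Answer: 3404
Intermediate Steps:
M(d) = -25
J = -74 (J = 1 - 75 = -74)
((41 + 5)*(-16 + A(-4, -4)) + J)*(-1*46) = ((41 + 5)*(-16 + (-4)²) - 74)*(-1*46) = (46*(-16 + 16) - 74)*(-46) = (46*0 - 74)*(-46) = (0 - 74)*(-46) = -74*(-46) = 3404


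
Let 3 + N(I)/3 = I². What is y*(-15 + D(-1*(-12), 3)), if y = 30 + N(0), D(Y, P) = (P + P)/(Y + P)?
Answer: -1533/5 ≈ -306.60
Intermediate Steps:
N(I) = -9 + 3*I²
D(Y, P) = 2*P/(P + Y) (D(Y, P) = (2*P)/(P + Y) = 2*P/(P + Y))
y = 21 (y = 30 + (-9 + 3*0²) = 30 + (-9 + 3*0) = 30 + (-9 + 0) = 30 - 9 = 21)
y*(-15 + D(-1*(-12), 3)) = 21*(-15 + 2*3/(3 - 1*(-12))) = 21*(-15 + 2*3/(3 + 12)) = 21*(-15 + 2*3/15) = 21*(-15 + 2*3*(1/15)) = 21*(-15 + ⅖) = 21*(-73/5) = -1533/5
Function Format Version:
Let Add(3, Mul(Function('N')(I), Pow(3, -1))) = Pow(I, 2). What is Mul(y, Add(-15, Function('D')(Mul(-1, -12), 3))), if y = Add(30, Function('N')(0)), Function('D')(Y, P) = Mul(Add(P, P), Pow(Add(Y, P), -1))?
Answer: Rational(-1533, 5) ≈ -306.60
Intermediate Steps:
Function('N')(I) = Add(-9, Mul(3, Pow(I, 2)))
Function('D')(Y, P) = Mul(2, P, Pow(Add(P, Y), -1)) (Function('D')(Y, P) = Mul(Mul(2, P), Pow(Add(P, Y), -1)) = Mul(2, P, Pow(Add(P, Y), -1)))
y = 21 (y = Add(30, Add(-9, Mul(3, Pow(0, 2)))) = Add(30, Add(-9, Mul(3, 0))) = Add(30, Add(-9, 0)) = Add(30, -9) = 21)
Mul(y, Add(-15, Function('D')(Mul(-1, -12), 3))) = Mul(21, Add(-15, Mul(2, 3, Pow(Add(3, Mul(-1, -12)), -1)))) = Mul(21, Add(-15, Mul(2, 3, Pow(Add(3, 12), -1)))) = Mul(21, Add(-15, Mul(2, 3, Pow(15, -1)))) = Mul(21, Add(-15, Mul(2, 3, Rational(1, 15)))) = Mul(21, Add(-15, Rational(2, 5))) = Mul(21, Rational(-73, 5)) = Rational(-1533, 5)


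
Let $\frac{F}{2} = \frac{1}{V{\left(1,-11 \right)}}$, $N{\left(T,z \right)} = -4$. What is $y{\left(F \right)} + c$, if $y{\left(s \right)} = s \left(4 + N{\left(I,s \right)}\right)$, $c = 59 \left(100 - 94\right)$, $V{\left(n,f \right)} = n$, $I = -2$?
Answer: $354$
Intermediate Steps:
$F = 2$ ($F = \frac{2}{1} = 2 \cdot 1 = 2$)
$c = 354$ ($c = 59 \cdot 6 = 354$)
$y{\left(s \right)} = 0$ ($y{\left(s \right)} = s \left(4 - 4\right) = s 0 = 0$)
$y{\left(F \right)} + c = 0 + 354 = 354$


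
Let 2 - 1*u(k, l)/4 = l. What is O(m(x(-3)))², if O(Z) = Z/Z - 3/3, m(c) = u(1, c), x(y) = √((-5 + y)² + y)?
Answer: 0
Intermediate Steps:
u(k, l) = 8 - 4*l
x(y) = √(y + (-5 + y)²)
m(c) = 8 - 4*c
O(Z) = 0 (O(Z) = 1 - 3*⅓ = 1 - 1 = 0)
O(m(x(-3)))² = 0² = 0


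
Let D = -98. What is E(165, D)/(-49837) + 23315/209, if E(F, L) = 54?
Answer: 61154651/548207 ≈ 111.55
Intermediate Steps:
E(165, D)/(-49837) + 23315/209 = 54/(-49837) + 23315/209 = 54*(-1/49837) + 23315*(1/209) = -54/49837 + 23315/209 = 61154651/548207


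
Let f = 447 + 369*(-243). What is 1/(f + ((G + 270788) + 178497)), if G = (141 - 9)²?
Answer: 1/377489 ≈ 2.6491e-6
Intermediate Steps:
G = 17424 (G = 132² = 17424)
f = -89220 (f = 447 - 89667 = -89220)
1/(f + ((G + 270788) + 178497)) = 1/(-89220 + ((17424 + 270788) + 178497)) = 1/(-89220 + (288212 + 178497)) = 1/(-89220 + 466709) = 1/377489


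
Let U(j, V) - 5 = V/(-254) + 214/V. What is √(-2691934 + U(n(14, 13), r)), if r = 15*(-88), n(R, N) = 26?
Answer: I*√4728224734144395/41910 ≈ 1640.7*I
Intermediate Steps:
r = -1320
U(j, V) = 5 + 214/V - V/254 (U(j, V) = 5 + (V/(-254) + 214/V) = 5 + (V*(-1/254) + 214/V) = 5 + (-V/254 + 214/V) = 5 + (214/V - V/254) = 5 + 214/V - V/254)
√(-2691934 + U(n(14, 13), r)) = √(-2691934 + (5 + 214/(-1320) - 1/254*(-1320))) = √(-2691934 + (5 + 214*(-1/1320) + 660/127)) = √(-2691934 + (5 - 107/660 + 660/127)) = √(-2691934 + 841111/83820) = √(-225637066769/83820) = I*√4728224734144395/41910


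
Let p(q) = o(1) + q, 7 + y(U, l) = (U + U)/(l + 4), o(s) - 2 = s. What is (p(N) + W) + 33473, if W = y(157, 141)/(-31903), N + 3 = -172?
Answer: 154048262136/4625935 ≈ 33301.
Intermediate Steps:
o(s) = 2 + s
y(U, l) = -7 + 2*U/(4 + l) (y(U, l) = -7 + (U + U)/(l + 4) = -7 + (2*U)/(4 + l) = -7 + 2*U/(4 + l))
N = -175 (N = -3 - 172 = -175)
W = 701/4625935 (W = ((-28 - 7*141 + 2*157)/(4 + 141))/(-31903) = ((-28 - 987 + 314)/145)*(-1/31903) = ((1/145)*(-701))*(-1/31903) = -701/145*(-1/31903) = 701/4625935 ≈ 0.00015154)
p(q) = 3 + q (p(q) = (2 + 1) + q = 3 + q)
(p(N) + W) + 33473 = ((3 - 175) + 701/4625935) + 33473 = (-172 + 701/4625935) + 33473 = -795660119/4625935 + 33473 = 154048262136/4625935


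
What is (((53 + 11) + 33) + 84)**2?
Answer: 32761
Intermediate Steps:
(((53 + 11) + 33) + 84)**2 = ((64 + 33) + 84)**2 = (97 + 84)**2 = 181**2 = 32761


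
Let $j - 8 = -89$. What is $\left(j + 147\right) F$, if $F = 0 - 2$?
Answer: $-132$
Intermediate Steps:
$j = -81$ ($j = 8 - 89 = -81$)
$F = -2$ ($F = 0 - 2 = -2$)
$\left(j + 147\right) F = \left(-81 + 147\right) \left(-2\right) = 66 \left(-2\right) = -132$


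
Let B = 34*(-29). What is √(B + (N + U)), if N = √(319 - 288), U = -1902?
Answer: √(-2888 + √31) ≈ 53.688*I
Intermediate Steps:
N = √31 ≈ 5.5678
B = -986
√(B + (N + U)) = √(-986 + (√31 - 1902)) = √(-986 + (-1902 + √31)) = √(-2888 + √31)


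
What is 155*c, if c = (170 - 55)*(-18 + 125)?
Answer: 1907275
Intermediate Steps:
c = 12305 (c = 115*107 = 12305)
155*c = 155*12305 = 1907275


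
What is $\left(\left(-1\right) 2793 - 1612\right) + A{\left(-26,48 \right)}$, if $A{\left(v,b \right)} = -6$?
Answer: $-4411$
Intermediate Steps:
$\left(\left(-1\right) 2793 - 1612\right) + A{\left(-26,48 \right)} = \left(\left(-1\right) 2793 - 1612\right) - 6 = \left(-2793 - 1612\right) - 6 = -4405 - 6 = -4411$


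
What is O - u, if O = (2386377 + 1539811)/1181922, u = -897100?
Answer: 75736153742/84423 ≈ 8.9710e+5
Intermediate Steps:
O = 280442/84423 (O = 3926188*(1/1181922) = 280442/84423 ≈ 3.3219)
O - u = 280442/84423 - 1*(-897100) = 280442/84423 + 897100 = 75736153742/84423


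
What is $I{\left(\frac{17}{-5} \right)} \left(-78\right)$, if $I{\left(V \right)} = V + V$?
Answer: $\frac{2652}{5} \approx 530.4$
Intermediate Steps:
$I{\left(V \right)} = 2 V$
$I{\left(\frac{17}{-5} \right)} \left(-78\right) = 2 \frac{17}{-5} \left(-78\right) = 2 \cdot 17 \left(- \frac{1}{5}\right) \left(-78\right) = 2 \left(- \frac{17}{5}\right) \left(-78\right) = \left(- \frac{34}{5}\right) \left(-78\right) = \frac{2652}{5}$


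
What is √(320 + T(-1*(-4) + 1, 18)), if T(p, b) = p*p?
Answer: √345 ≈ 18.574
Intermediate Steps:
T(p, b) = p²
√(320 + T(-1*(-4) + 1, 18)) = √(320 + (-1*(-4) + 1)²) = √(320 + (4 + 1)²) = √(320 + 5²) = √(320 + 25) = √345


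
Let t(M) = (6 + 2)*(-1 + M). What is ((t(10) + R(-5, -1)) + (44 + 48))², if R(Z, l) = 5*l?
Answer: 25281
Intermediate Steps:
t(M) = -8 + 8*M (t(M) = 8*(-1 + M) = -8 + 8*M)
((t(10) + R(-5, -1)) + (44 + 48))² = (((-8 + 8*10) + 5*(-1)) + (44 + 48))² = (((-8 + 80) - 5) + 92)² = ((72 - 5) + 92)² = (67 + 92)² = 159² = 25281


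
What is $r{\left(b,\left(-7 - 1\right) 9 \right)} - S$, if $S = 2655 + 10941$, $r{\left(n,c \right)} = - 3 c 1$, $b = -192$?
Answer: $-13380$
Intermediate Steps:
$r{\left(n,c \right)} = - 3 c$
$S = 13596$
$r{\left(b,\left(-7 - 1\right) 9 \right)} - S = - 3 \left(-7 - 1\right) 9 - 13596 = - 3 \left(\left(-8\right) 9\right) - 13596 = \left(-3\right) \left(-72\right) - 13596 = 216 - 13596 = -13380$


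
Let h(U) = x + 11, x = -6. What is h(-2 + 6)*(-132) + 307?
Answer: -353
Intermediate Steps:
h(U) = 5 (h(U) = -6 + 11 = 5)
h(-2 + 6)*(-132) + 307 = 5*(-132) + 307 = -660 + 307 = -353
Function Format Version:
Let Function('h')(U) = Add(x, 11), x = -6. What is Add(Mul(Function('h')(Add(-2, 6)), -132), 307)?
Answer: -353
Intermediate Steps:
Function('h')(U) = 5 (Function('h')(U) = Add(-6, 11) = 5)
Add(Mul(Function('h')(Add(-2, 6)), -132), 307) = Add(Mul(5, -132), 307) = Add(-660, 307) = -353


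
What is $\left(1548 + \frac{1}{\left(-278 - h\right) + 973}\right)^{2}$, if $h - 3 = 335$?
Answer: $\frac{305407653769}{127449} \approx 2.3963 \cdot 10^{6}$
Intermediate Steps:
$h = 338$ ($h = 3 + 335 = 338$)
$\left(1548 + \frac{1}{\left(-278 - h\right) + 973}\right)^{2} = \left(1548 + \frac{1}{\left(-278 - 338\right) + 973}\right)^{2} = \left(1548 + \frac{1}{-616 + 973}\right)^{2} = \left(1548 + \frac{1}{357}\right)^{2} = \left(\frac{552637}{357}\right)^{2} = \frac{305407653769}{127449}$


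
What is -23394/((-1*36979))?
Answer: 23394/36979 ≈ 0.63263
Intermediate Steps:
-23394/((-1*36979)) = -23394/(-36979) = -23394*(-1/36979) = 23394/36979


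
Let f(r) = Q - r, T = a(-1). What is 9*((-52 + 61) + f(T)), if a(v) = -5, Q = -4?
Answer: 90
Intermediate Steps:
T = -5
f(r) = -4 - r
9*((-52 + 61) + f(T)) = 9*((-52 + 61) + (-4 - 1*(-5))) = 9*(9 + (-4 + 5)) = 9*(9 + 1) = 9*10 = 90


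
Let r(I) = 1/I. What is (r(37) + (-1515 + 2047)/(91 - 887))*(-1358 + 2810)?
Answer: -6856344/7363 ≈ -931.19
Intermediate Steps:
(r(37) + (-1515 + 2047)/(91 - 887))*(-1358 + 2810) = (1/37 + (-1515 + 2047)/(91 - 887))*(-1358 + 2810) = (1/37 + 532/(-796))*1452 = (1/37 + 532*(-1/796))*1452 = (1/37 - 133/199)*1452 = -4722/7363*1452 = -6856344/7363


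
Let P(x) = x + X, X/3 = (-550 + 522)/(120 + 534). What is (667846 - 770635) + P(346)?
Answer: -11166301/109 ≈ -1.0244e+5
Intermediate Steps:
X = -14/109 (X = 3*((-550 + 522)/(120 + 534)) = 3*(-28/654) = 3*(-28*1/654) = 3*(-14/327) = -14/109 ≈ -0.12844)
P(x) = -14/109 + x (P(x) = x - 14/109 = -14/109 + x)
(667846 - 770635) + P(346) = (667846 - 770635) + (-14/109 + 346) = -102789 + 37700/109 = -11166301/109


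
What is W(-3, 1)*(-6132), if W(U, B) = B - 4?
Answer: 18396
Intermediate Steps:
W(U, B) = -4 + B
W(-3, 1)*(-6132) = (-4 + 1)*(-6132) = -3*(-6132) = 18396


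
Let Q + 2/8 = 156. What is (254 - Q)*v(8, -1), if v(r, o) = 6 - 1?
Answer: 1965/4 ≈ 491.25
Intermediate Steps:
v(r, o) = 5
Q = 623/4 (Q = -1/4 + 156 = 623/4 ≈ 155.75)
(254 - Q)*v(8, -1) = (254 - 1*623/4)*5 = (254 - 623/4)*5 = (393/4)*5 = 1965/4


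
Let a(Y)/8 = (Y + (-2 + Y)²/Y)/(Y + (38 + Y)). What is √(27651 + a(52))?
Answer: √23561492071/923 ≈ 166.30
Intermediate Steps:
a(Y) = 8*(Y + (-2 + Y)²/Y)/(38 + 2*Y) (a(Y) = 8*((Y + (-2 + Y)²/Y)/(Y + (38 + Y))) = 8*((Y + (-2 + Y)²/Y)/(38 + 2*Y)) = 8*(Y + (-2 + Y)²/Y)/(38 + 2*Y))
√(27651 + a(52)) = √(27651 + 8*(2 + 52² - 2*52)/(52*(19 + 52))) = √(27651 + 8*(1/52)*(2 + 2704 - 104)/71) = √(27651 + 8*(1/52)*(1/71)*2602) = √(27651 + 5204/923) = √(25527077/923) = √23561492071/923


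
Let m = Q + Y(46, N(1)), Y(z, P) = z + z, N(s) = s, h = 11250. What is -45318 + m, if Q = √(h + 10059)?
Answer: -45226 + √21309 ≈ -45080.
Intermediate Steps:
Y(z, P) = 2*z
Q = √21309 (Q = √(11250 + 10059) = √21309 ≈ 145.98)
m = 92 + √21309 (m = √21309 + 2*46 = √21309 + 92 = 92 + √21309 ≈ 237.98)
-45318 + m = -45318 + (92 + √21309) = -45226 + √21309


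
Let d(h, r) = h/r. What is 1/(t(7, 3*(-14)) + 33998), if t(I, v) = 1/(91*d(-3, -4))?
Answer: 273/9281458 ≈ 2.9413e-5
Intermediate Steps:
t(I, v) = 4/273 (t(I, v) = 1/(91*(-3/(-4))) = 1/(91*(-3*(-¼))) = 1/(91*(¾)) = 1/(273/4) = 4/273)
1/(t(7, 3*(-14)) + 33998) = 1/(4/273 + 33998) = 1/(9281458/273) = 273/9281458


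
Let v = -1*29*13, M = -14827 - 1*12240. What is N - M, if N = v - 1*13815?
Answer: 12875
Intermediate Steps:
M = -27067 (M = -14827 - 12240 = -27067)
v = -377 (v = -29*13 = -377)
N = -14192 (N = -377 - 1*13815 = -377 - 13815 = -14192)
N - M = -14192 - 1*(-27067) = -14192 + 27067 = 12875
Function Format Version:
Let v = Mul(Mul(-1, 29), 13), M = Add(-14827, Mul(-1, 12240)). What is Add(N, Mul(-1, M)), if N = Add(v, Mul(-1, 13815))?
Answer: 12875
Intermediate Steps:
M = -27067 (M = Add(-14827, -12240) = -27067)
v = -377 (v = Mul(-29, 13) = -377)
N = -14192 (N = Add(-377, Mul(-1, 13815)) = Add(-377, -13815) = -14192)
Add(N, Mul(-1, M)) = Add(-14192, Mul(-1, -27067)) = Add(-14192, 27067) = 12875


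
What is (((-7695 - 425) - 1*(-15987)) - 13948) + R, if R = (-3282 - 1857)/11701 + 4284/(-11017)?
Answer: -784007948724/128909917 ≈ -6081.8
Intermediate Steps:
R = -106743447/128909917 (R = -5139*1/11701 + 4284*(-1/11017) = -5139/11701 - 4284/11017 = -106743447/128909917 ≈ -0.82805)
(((-7695 - 425) - 1*(-15987)) - 13948) + R = (((-7695 - 425) - 1*(-15987)) - 13948) - 106743447/128909917 = ((-8120 + 15987) - 13948) - 106743447/128909917 = (7867 - 13948) - 106743447/128909917 = -6081 - 106743447/128909917 = -784007948724/128909917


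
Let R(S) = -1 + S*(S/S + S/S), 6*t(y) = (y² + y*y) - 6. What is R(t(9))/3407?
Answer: 51/3407 ≈ 0.014969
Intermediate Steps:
t(y) = -1 + y²/3 (t(y) = ((y² + y*y) - 6)/6 = ((y² + y²) - 6)/6 = (2*y² - 6)/6 = (-6 + 2*y²)/6 = -1 + y²/3)
R(S) = -1 + 2*S (R(S) = -1 + S*(1 + 1) = -1 + S*2 = -1 + 2*S)
R(t(9))/3407 = (-1 + 2*(-1 + (⅓)*9²))/3407 = (-1 + 2*(-1 + (⅓)*81))*(1/3407) = (-1 + 2*(-1 + 27))*(1/3407) = (-1 + 2*26)*(1/3407) = (-1 + 52)*(1/3407) = 51*(1/3407) = 51/3407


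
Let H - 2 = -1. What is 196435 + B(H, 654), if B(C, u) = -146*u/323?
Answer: 63353021/323 ≈ 1.9614e+5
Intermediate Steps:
H = 1 (H = 2 - 1 = 1)
B(C, u) = -146*u/323
196435 + B(H, 654) = 196435 - 146/323*654 = 196435 - 95484/323 = 63353021/323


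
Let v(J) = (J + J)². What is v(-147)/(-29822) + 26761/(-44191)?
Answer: -329839987/94133143 ≈ -3.5040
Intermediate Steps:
v(J) = 4*J² (v(J) = (2*J)² = 4*J²)
v(-147)/(-29822) + 26761/(-44191) = (4*(-147)²)/(-29822) + 26761/(-44191) = (4*21609)*(-1/29822) + 26761*(-1/44191) = 86436*(-1/29822) - 3823/6313 = -43218/14911 - 3823/6313 = -329839987/94133143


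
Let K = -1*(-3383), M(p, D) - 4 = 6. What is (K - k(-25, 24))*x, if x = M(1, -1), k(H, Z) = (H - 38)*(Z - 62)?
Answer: 9890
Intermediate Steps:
M(p, D) = 10 (M(p, D) = 4 + 6 = 10)
k(H, Z) = (-62 + Z)*(-38 + H) (k(H, Z) = (-38 + H)*(-62 + Z) = (-62 + Z)*(-38 + H))
x = 10
K = 3383
(K - k(-25, 24))*x = (3383 - (2356 - 62*(-25) - 38*24 - 25*24))*10 = (3383 - (2356 + 1550 - 912 - 600))*10 = (3383 - 1*2394)*10 = (3383 - 2394)*10 = 989*10 = 9890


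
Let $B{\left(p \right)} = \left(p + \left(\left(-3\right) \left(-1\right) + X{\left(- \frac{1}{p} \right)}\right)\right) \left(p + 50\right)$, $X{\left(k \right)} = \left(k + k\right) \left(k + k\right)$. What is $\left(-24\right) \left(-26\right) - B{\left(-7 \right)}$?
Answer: $\frac{38832}{49} \approx 792.49$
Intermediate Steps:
$X{\left(k \right)} = 4 k^{2}$ ($X{\left(k \right)} = 2 k 2 k = 4 k^{2}$)
$B{\left(p \right)} = \left(50 + p\right) \left(3 + p + \frac{4}{p^{2}}\right)$ ($B{\left(p \right)} = \left(p + \left(\left(-3\right) \left(-1\right) + 4 \left(- \frac{1}{p}\right)^{2}\right)\right) \left(p + 50\right) = \left(p + \left(3 + \frac{4}{p^{2}}\right)\right) \left(50 + p\right) = \left(3 + p + \frac{4}{p^{2}}\right) \left(50 + p\right) = \left(50 + p\right) \left(3 + p + \frac{4}{p^{2}}\right)$)
$\left(-24\right) \left(-26\right) - B{\left(-7 \right)} = \left(-24\right) \left(-26\right) - \left(150 + \left(-7\right)^{2} + \frac{4}{-7} + 53 \left(-7\right) + \frac{200}{49}\right) = 624 - \left(150 + 49 + 4 \left(- \frac{1}{7}\right) - 371 + 200 \cdot \frac{1}{49}\right) = 624 - \left(150 + 49 - \frac{4}{7} - 371 + \frac{200}{49}\right) = 624 - - \frac{8256}{49} = 624 + \frac{8256}{49} = \frac{38832}{49}$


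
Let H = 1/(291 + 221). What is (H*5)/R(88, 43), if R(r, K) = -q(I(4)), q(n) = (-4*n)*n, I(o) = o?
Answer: 5/32768 ≈ 0.00015259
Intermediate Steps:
H = 1/512 ≈ 0.0019531
q(n) = -4*n²
R(r, K) = 64 (R(r, K) = -(-4)*4² = -(-4)*16 = -1*(-64) = 64)
(H*5)/R(88, 43) = ((1/512)*5)/64 = (5/512)*(1/64) = 5/32768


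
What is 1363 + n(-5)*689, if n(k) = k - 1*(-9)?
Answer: 4119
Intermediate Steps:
n(k) = 9 + k (n(k) = k + 9 = 9 + k)
1363 + n(-5)*689 = 1363 + (9 - 5)*689 = 1363 + 4*689 = 1363 + 2756 = 4119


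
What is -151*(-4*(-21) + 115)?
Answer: -30049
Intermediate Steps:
-151*(-4*(-21) + 115) = -151*(84 + 115) = -151*199 = -30049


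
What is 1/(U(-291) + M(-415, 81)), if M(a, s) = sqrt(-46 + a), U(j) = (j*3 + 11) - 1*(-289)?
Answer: -573/328790 - I*sqrt(461)/328790 ≈ -0.0017428 - 6.5303e-5*I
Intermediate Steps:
U(j) = 300 + 3*j (U(j) = (3*j + 11) + 289 = (11 + 3*j) + 289 = 300 + 3*j)
1/(U(-291) + M(-415, 81)) = 1/((300 + 3*(-291)) + sqrt(-46 - 415)) = 1/((300 - 873) + sqrt(-461)) = 1/(-573 + I*sqrt(461))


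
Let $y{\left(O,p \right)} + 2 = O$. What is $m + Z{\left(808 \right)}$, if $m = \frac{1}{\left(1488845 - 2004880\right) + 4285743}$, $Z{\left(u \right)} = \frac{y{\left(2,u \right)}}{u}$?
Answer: $\frac{1}{3769708} \approx 2.6527 \cdot 10^{-7}$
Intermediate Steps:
$y{\left(O,p \right)} = -2 + O$
$Z{\left(u \right)} = 0$ ($Z{\left(u \right)} = \frac{-2 + 2}{u} = \frac{0}{u} = 0$)
$m = \frac{1}{3769708}$ ($m = \frac{1}{-516035 + 4285743} = \frac{1}{3769708} \approx 2.6527 \cdot 10^{-7}$)
$m + Z{\left(808 \right)} = \frac{1}{3769708} + 0 = \frac{1}{3769708}$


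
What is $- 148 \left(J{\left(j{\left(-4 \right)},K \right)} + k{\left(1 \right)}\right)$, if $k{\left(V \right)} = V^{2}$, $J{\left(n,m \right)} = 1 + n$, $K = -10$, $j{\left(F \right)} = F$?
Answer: $296$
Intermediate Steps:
$- 148 \left(J{\left(j{\left(-4 \right)},K \right)} + k{\left(1 \right)}\right) = - 148 \left(\left(1 - 4\right) + 1^{2}\right) = - 148 \left(-3 + 1\right) = \left(-148\right) \left(-2\right) = 296$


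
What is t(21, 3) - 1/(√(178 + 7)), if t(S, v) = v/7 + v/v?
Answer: 10/7 - √185/185 ≈ 1.3550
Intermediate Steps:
t(S, v) = 1 + v/7 (t(S, v) = v*(⅐) + 1 = v/7 + 1 = 1 + v/7)
t(21, 3) - 1/(√(178 + 7)) = (1 + (⅐)*3) - 1/(√(178 + 7)) = (1 + 3/7) - 1/(√185) = 10/7 - √185/185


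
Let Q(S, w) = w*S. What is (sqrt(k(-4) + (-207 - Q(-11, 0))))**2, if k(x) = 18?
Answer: -189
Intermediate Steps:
Q(S, w) = S*w
(sqrt(k(-4) + (-207 - Q(-11, 0))))**2 = (sqrt(18 + (-207 - (-11)*0)))**2 = (sqrt(18 + (-207 - 1*0)))**2 = (sqrt(18 + (-207 + 0)))**2 = (sqrt(18 - 207))**2 = (sqrt(-189))**2 = (3*I*sqrt(21))**2 = -189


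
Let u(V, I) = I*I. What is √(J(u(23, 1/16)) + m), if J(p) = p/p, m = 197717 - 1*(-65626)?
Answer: 4*√16459 ≈ 513.17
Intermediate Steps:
u(V, I) = I²
m = 263343 (m = 197717 + 65626 = 263343)
J(p) = 1
√(J(u(23, 1/16)) + m) = √(1 + 263343) = √263344 = 4*√16459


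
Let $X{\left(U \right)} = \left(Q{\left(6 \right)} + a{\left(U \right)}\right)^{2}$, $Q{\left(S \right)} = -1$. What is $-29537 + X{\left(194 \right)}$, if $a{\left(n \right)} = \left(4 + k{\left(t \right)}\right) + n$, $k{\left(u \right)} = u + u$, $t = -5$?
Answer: $5432$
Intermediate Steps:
$k{\left(u \right)} = 2 u$
$a{\left(n \right)} = -6 + n$ ($a{\left(n \right)} = \left(4 + 2 \left(-5\right)\right) + n = \left(4 - 10\right) + n = -6 + n$)
$X{\left(U \right)} = \left(-7 + U\right)^{2}$ ($X{\left(U \right)} = \left(-1 + \left(-6 + U\right)\right)^{2} = \left(-7 + U\right)^{2}$)
$-29537 + X{\left(194 \right)} = -29537 + \left(-7 + 194\right)^{2} = -29537 + 187^{2} = -29537 + 34969 = 5432$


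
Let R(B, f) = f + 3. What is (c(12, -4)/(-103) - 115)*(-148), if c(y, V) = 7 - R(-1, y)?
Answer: 1751876/103 ≈ 17009.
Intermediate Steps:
R(B, f) = 3 + f
c(y, V) = 4 - y (c(y, V) = 7 - (3 + y) = 7 + (-3 - y) = 4 - y)
(c(12, -4)/(-103) - 115)*(-148) = ((4 - 1*12)/(-103) - 115)*(-148) = ((4 - 12)*(-1/103) - 115)*(-148) = (-8*(-1/103) - 115)*(-148) = (8/103 - 115)*(-148) = -11837/103*(-148) = 1751876/103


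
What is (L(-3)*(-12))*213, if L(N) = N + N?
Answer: 15336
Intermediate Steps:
L(N) = 2*N
(L(-3)*(-12))*213 = ((2*(-3))*(-12))*213 = -6*(-12)*213 = 72*213 = 15336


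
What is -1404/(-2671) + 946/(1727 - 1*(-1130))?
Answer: 6537994/7631047 ≈ 0.85676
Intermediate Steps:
-1404/(-2671) + 946/(1727 - 1*(-1130)) = -1404*(-1/2671) + 946/(1727 + 1130) = 1404/2671 + 946/2857 = 6537994/7631047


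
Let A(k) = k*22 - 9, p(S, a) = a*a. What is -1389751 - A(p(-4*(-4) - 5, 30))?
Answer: -1409542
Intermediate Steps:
p(S, a) = a²
A(k) = -9 + 22*k (A(k) = 22*k - 9 = -9 + 22*k)
-1389751 - A(p(-4*(-4) - 5, 30)) = -1389751 - (-9 + 22*30²) = -1389751 - (-9 + 22*900) = -1389751 - (-9 + 19800) = -1389751 - 1*19791 = -1389751 - 19791 = -1409542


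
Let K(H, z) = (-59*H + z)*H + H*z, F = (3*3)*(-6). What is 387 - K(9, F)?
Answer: 6138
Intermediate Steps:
F = -54 (F = 9*(-6) = -54)
K(H, z) = H*z + H*(z - 59*H) (K(H, z) = (z - 59*H)*H + H*z = H*(z - 59*H) + H*z = H*z + H*(z - 59*H))
387 - K(9, F) = 387 - 9*(-59*9 + 2*(-54)) = 387 - 9*(-531 - 108) = 387 - 9*(-639) = 387 - 1*(-5751) = 387 + 5751 = 6138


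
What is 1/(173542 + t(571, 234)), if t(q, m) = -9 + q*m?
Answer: 1/307147 ≈ 3.2558e-6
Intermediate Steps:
t(q, m) = -9 + m*q
1/(173542 + t(571, 234)) = 1/(173542 + (-9 + 234*571)) = 1/(173542 + (-9 + 133614)) = 1/(173542 + 133605) = 1/307147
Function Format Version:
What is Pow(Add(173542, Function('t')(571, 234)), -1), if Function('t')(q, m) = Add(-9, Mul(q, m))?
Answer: Rational(1, 307147) ≈ 3.2558e-6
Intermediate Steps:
Function('t')(q, m) = Add(-9, Mul(m, q))
Pow(Add(173542, Function('t')(571, 234)), -1) = Pow(Add(173542, Add(-9, Mul(234, 571))), -1) = Pow(Add(173542, Add(-9, 133614)), -1) = Pow(Add(173542, 133605), -1) = Pow(307147, -1) = Rational(1, 307147)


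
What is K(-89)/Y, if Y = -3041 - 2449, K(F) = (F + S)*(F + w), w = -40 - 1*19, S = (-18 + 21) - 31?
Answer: -962/305 ≈ -3.1541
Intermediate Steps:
S = -28 (S = 3 - 31 = -28)
w = -59 (w = -40 - 19 = -59)
K(F) = (-59 + F)*(-28 + F) (K(F) = (F - 28)*(F - 59) = (-28 + F)*(-59 + F) = (-59 + F)*(-28 + F))
Y = -5490
K(-89)/Y = (1652 + (-89)**2 - 87*(-89))/(-5490) = (1652 + 7921 + 7743)*(-1/5490) = 17316*(-1/5490) = -962/305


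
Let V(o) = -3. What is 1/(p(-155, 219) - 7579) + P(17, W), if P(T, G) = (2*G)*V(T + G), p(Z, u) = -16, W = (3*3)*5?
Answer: -2050651/7595 ≈ -270.00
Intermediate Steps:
W = 45 (W = 9*5 = 45)
P(T, G) = -6*G (P(T, G) = (2*G)*(-3) = -6*G)
1/(p(-155, 219) - 7579) + P(17, W) = 1/(-16 - 7579) - 6*45 = 1/(-7595) - 270 = -1/7595 - 270 = -2050651/7595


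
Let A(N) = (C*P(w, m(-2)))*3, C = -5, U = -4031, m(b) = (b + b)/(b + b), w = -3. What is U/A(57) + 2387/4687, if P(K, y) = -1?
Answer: -18857492/70305 ≈ -268.22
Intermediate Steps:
m(b) = 1 (m(b) = (2*b)/((2*b)) = (2*b)*(1/(2*b)) = 1)
A(N) = 15 (A(N) = -5*(-1)*3 = 5*3 = 15)
U/A(57) + 2387/4687 = -4031/15 + 2387/4687 = -18857492/70305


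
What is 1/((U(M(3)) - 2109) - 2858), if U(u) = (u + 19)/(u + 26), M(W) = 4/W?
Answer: -82/407233 ≈ -0.00020136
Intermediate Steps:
U(u) = (19 + u)/(26 + u)
1/((U(M(3)) - 2109) - 2858) = 1/(((19 + 4/3)/(26 + 4/3) - 2109) - 2858) = 1/(((61/3)/(82/3) - 2109) - 2858) = 1/(((3/82)*(61/3) - 2109) - 2858) = 1/((61/82 - 2109) - 2858) = 1/(-172877/82 - 2858) = 1/(-407233/82) = -82/407233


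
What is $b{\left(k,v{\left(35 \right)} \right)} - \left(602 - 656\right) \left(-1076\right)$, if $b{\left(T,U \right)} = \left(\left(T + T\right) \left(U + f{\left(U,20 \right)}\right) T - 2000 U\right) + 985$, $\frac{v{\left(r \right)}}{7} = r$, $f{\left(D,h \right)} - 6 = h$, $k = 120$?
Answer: $7257681$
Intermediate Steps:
$f{\left(D,h \right)} = 6 + h$
$v{\left(r \right)} = 7 r$
$b{\left(T,U \right)} = 985 - 2000 U + 2 T^{2} \left(26 + U\right)$ ($b{\left(T,U \right)} = \left(\left(T + T\right) \left(U + \left(6 + 20\right)\right) T - 2000 U\right) + 985 = \left(2 T \left(U + 26\right) T - 2000 U\right) + 985 = \left(2 T \left(26 + U\right) T - 2000 U\right) + 985 = \left(2 T^{2} \left(26 + U\right) - 2000 U\right) + 985 = \left(- 2000 U + 2 T^{2} \left(26 + U\right)\right) + 985 = 985 - 2000 U + 2 T^{2} \left(26 + U\right)$)
$b{\left(k,v{\left(35 \right)} \right)} - \left(602 - 656\right) \left(-1076\right) = \left(985 - 2000 \cdot 7 \cdot 35 + 52 \cdot 120^{2} + 2 \cdot 7 \cdot 35 \cdot 120^{2}\right) - \left(602 - 656\right) \left(-1076\right) = \left(985 - 490000 + 52 \cdot 14400 + 2 \cdot 245 \cdot 14400\right) - \left(-54\right) \left(-1076\right) = \left(985 - 490000 + 748800 + 7056000\right) - 58104 = 7315785 - 58104 = 7257681$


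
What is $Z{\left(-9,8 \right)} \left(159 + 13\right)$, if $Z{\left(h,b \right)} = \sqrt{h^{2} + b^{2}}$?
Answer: $172 \sqrt{145} \approx 2071.2$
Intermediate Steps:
$Z{\left(h,b \right)} = \sqrt{b^{2} + h^{2}}$
$Z{\left(-9,8 \right)} \left(159 + 13\right) = \sqrt{8^{2} + \left(-9\right)^{2}} \left(159 + 13\right) = \sqrt{64 + 81} \cdot 172 = \sqrt{145} \cdot 172 = 172 \sqrt{145}$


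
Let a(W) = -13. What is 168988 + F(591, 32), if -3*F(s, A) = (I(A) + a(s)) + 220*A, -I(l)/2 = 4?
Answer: 499945/3 ≈ 1.6665e+5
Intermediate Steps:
I(l) = -8 (I(l) = -2*4 = -8)
F(s, A) = 7 - 220*A/3 (F(s, A) = -((-8 - 13) + 220*A)/3 = -(-21 + 220*A)/3 = 7 - 220*A/3)
168988 + F(591, 32) = 168988 + (7 - 220/3*32) = 168988 + (7 - 7040/3) = 168988 - 7019/3 = 499945/3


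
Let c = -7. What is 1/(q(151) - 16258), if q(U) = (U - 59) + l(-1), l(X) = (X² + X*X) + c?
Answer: -1/16171 ≈ -6.1839e-5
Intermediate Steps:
l(X) = -7 + 2*X² (l(X) = (X² + X*X) - 7 = (X² + X²) - 7 = 2*X² - 7 = -7 + 2*X²)
q(U) = -64 + U (q(U) = (U - 59) + (-7 + 2*(-1)²) = (-59 + U) + (-7 + 2*1) = (-59 + U) + (-7 + 2) = (-59 + U) - 5 = -64 + U)
1/(q(151) - 16258) = 1/((-64 + 151) - 16258) = 1/(87 - 16258) = 1/(-16171) = -1/16171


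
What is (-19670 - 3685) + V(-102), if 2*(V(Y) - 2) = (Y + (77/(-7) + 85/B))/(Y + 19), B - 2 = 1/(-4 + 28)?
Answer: -189949805/8134 ≈ -23353.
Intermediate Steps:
B = 49/24 (B = 2 + 1/(-4 + 28) = 2 + 1/24 = 49/24 ≈ 2.0417)
V(Y) = 2 + (1501/49 + Y)/(2*(19 + Y)) (V(Y) = 2 + ((Y + (77/(-7) + 85/(49/24)))/(Y + 19))/2 = 2 + ((Y + (77*(-⅐) + 85*(24/49)))/(19 + Y))/2 = 2 + ((Y + (-11 + 2040/49))/(19 + Y))/2 = 2 + ((Y + 1501/49)/(19 + Y))/2 = 2 + ((1501/49 + Y)/(19 + Y))/2 = 2 + (1501/49 + Y)/(2*(19 + Y)))
(-19670 - 3685) + V(-102) = (-19670 - 3685) + 5*(1045 + 49*(-102))/(98*(19 - 102)) = -23355 + (5/98)*(1045 - 4998)/(-83) = -23355 + (5/98)*(-1/83)*(-3953) = -23355 + 19765/8134 = -189949805/8134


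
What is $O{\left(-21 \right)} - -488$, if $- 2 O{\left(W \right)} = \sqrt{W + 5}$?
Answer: $488 - 2 i \approx 488.0 - 2.0 i$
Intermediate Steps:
$O{\left(W \right)} = - \frac{\sqrt{5 + W}}{2}$ ($O{\left(W \right)} = - \frac{\sqrt{W + 5}}{2} = - \frac{\sqrt{5 + W}}{2}$)
$O{\left(-21 \right)} - -488 = - \frac{\sqrt{5 - 21}}{2} - -488 = - \frac{\sqrt{-16}}{2} + 488 = - \frac{4 i}{2} + 488 = - 2 i + 488 = 488 - 2 i$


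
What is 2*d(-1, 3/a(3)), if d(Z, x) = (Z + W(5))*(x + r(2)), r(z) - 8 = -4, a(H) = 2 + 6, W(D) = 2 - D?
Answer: -35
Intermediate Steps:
a(H) = 8
r(z) = 4 (r(z) = 8 - 4 = 4)
d(Z, x) = (-3 + Z)*(4 + x) (d(Z, x) = (Z + (2 - 1*5))*(x + 4) = (Z + (2 - 5))*(4 + x) = (Z - 3)*(4 + x) = (-3 + Z)*(4 + x))
2*d(-1, 3/a(3)) = 2*(-12 - 9/8 + 4*(-1) - 3/8) = 2*(-12 - 9/8 - 4 - 3/8) = 2*(-35/2) = -35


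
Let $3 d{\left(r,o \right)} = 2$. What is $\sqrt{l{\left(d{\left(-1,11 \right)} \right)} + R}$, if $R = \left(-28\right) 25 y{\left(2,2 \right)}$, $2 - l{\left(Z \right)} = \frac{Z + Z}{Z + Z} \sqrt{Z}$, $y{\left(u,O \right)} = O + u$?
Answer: $\frac{\sqrt{-25182 - 3 \sqrt{6}}}{3} \approx 52.904 i$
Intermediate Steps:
$d{\left(r,o \right)} = \frac{2}{3}$ ($d{\left(r,o \right)} = \frac{1}{3} \cdot 2 = \frac{2}{3}$)
$l{\left(Z \right)} = 2 - \sqrt{Z}$ ($l{\left(Z \right)} = 2 - \frac{Z + Z}{Z + Z} \sqrt{Z} = 2 - \frac{2 Z}{2 Z} \sqrt{Z} = 2 - 2 Z \frac{1}{2 Z} \sqrt{Z} = 2 - 1 \sqrt{Z} = 2 - \sqrt{Z}$)
$R = -2800$ ($R = \left(-28\right) 25 \left(2 + 2\right) = \left(-700\right) 4 = -2800$)
$\sqrt{l{\left(d{\left(-1,11 \right)} \right)} + R} = \sqrt{\left(2 - \sqrt{\frac{2}{3}}\right) - 2800} = \sqrt{\left(2 - \frac{\sqrt{6}}{3}\right) - 2800} = \sqrt{-2798 - \frac{\sqrt{6}}{3}}$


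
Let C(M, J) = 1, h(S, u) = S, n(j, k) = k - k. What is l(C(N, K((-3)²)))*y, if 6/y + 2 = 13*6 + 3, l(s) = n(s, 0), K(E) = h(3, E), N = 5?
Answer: 0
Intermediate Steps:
n(j, k) = 0
K(E) = 3
l(s) = 0
y = 6/79 (y = 6/(-2 + (13*6 + 3)) = 6/(-2 + (78 + 3)) = 6/(-2 + 81) = 6/79 ≈ 0.075949)
l(C(N, K((-3)²)))*y = 0*(6/79) = 0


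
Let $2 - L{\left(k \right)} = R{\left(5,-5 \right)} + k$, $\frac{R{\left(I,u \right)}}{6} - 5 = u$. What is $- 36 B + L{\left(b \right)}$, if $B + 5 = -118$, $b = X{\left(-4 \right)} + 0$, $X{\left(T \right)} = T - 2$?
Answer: $4436$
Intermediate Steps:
$R{\left(I,u \right)} = 30 + 6 u$
$X{\left(T \right)} = -2 + T$
$b = -6$ ($b = \left(-2 - 4\right) + 0 = -6 + 0 = -6$)
$L{\left(k \right)} = 2 - k$ ($L{\left(k \right)} = 2 - \left(\left(30 + 6 \left(-5\right)\right) + k\right) = 2 - \left(\left(30 - 30\right) + k\right) = 2 - \left(0 + k\right) = 2 - k$)
$B = -123$ ($B = -5 - 118 = -123$)
$- 36 B + L{\left(b \right)} = \left(-36\right) \left(-123\right) + \left(2 - -6\right) = 4428 + \left(2 + 6\right) = 4428 + 8 = 4436$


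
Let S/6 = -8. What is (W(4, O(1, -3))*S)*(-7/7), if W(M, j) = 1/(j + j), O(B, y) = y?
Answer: -8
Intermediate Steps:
W(M, j) = 1/(2*j)
S = -48 (S = 6*(-8) = -48)
(W(4, O(1, -3))*S)*(-7/7) = (((½)/(-3))*(-48))*(-7/7) = (((½)*(-⅓))*(-48))*(-7*⅐) = -⅙*(-48)*(-1) = 8*(-1) = -8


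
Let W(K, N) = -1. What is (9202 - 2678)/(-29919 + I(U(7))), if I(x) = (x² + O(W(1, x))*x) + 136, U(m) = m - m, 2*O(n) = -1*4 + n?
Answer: -6524/29783 ≈ -0.21905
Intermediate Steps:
O(n) = -2 + n/2 (O(n) = (-1*4 + n)/2 = (-4 + n)/2 = -2 + n/2)
U(m) = 0
I(x) = 136 + x² - 5*x/2 (I(x) = (x² + (-2 + (½)*(-1))*x) + 136 = (x² + (-2 - ½)*x) + 136 = (x² - 5*x/2) + 136 = 136 + x² - 5*x/2)
(9202 - 2678)/(-29919 + I(U(7))) = (9202 - 2678)/(-29919 + (136 + 0² - 5/2*0)) = 6524/(-29919 + (136 + 0 + 0)) = 6524/(-29919 + 136) = 6524/(-29783) = 6524*(-1/29783) = -6524/29783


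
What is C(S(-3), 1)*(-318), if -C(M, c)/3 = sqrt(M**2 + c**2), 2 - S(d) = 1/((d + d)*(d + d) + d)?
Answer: 318*sqrt(5314)/11 ≈ 2107.4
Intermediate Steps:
S(d) = 2 - 1/(d + 4*d**2) (S(d) = 2 - 1/((d + d)*(d + d) + d) = 2 - 1/((2*d)*(2*d) + d) = 2 - 1/(4*d**2 + d) = 2 - 1/(d + 4*d**2))
C(M, c) = -3*sqrt(M**2 + c**2)
C(S(-3), 1)*(-318) = -3*sqrt(((-1 + 2*(-3) + 8*(-3)**2)/((-3)*(1 + 4*(-3))))**2 + 1**2)*(-318) = -3*sqrt((-(-1 - 6 + 8*9)/(3*(1 - 12)))**2 + 1)*(-318) = -3*sqrt((-1/3*(-1 - 6 + 72)/(-11))**2 + 1)*(-318) = -3*sqrt((-1/3*(-1/11)*65)**2 + 1)*(-318) = -3*sqrt((65/33)**2 + 1)*(-318) = -3*sqrt(4225/1089 + 1)*(-318) = -sqrt(5314)/11*(-318) = 318*sqrt(5314)/11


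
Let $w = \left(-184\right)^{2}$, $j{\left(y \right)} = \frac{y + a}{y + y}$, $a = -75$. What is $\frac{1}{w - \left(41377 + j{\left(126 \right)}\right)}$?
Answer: $- \frac{84}{631781} \approx -0.00013296$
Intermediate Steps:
$j{\left(y \right)} = \frac{-75 + y}{2 y}$ ($j{\left(y \right)} = \frac{y - 75}{y + y} = \frac{-75 + y}{2 y}$)
$w = 33856$
$\frac{1}{w - \left(41377 + j{\left(126 \right)}\right)} = \frac{1}{33856 - \left(41377 + \frac{-75 + 126}{2 \cdot 126}\right)} = \frac{1}{33856 - \left(41377 + \frac{1}{2} \cdot \frac{1}{126} \cdot 51\right)} = \frac{1}{33856 - \frac{3475685}{84}} = \frac{1}{- \frac{631781}{84}} = - \frac{84}{631781}$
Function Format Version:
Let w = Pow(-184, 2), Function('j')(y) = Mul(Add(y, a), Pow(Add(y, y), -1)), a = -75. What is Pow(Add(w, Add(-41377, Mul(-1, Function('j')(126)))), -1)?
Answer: Rational(-84, 631781) ≈ -0.00013296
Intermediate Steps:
Function('j')(y) = Mul(Rational(1, 2), Pow(y, -1), Add(-75, y)) (Function('j')(y) = Mul(Add(y, -75), Pow(Add(y, y), -1)) = Mul(Add(-75, y), Pow(Mul(2, y), -1)) = Mul(Add(-75, y), Mul(Rational(1, 2), Pow(y, -1))) = Mul(Rational(1, 2), Pow(y, -1), Add(-75, y)))
w = 33856
Pow(Add(w, Add(-41377, Mul(-1, Function('j')(126)))), -1) = Pow(Add(33856, Add(-41377, Mul(-1, Mul(Rational(1, 2), Pow(126, -1), Add(-75, 126))))), -1) = Pow(Add(33856, Add(-41377, Mul(-1, Mul(Rational(1, 2), Rational(1, 126), 51)))), -1) = Pow(Add(33856, Add(-41377, Mul(-1, Rational(17, 84)))), -1) = Pow(Add(33856, Add(-41377, Rational(-17, 84))), -1) = Pow(Add(33856, Rational(-3475685, 84)), -1) = Pow(Rational(-631781, 84), -1) = Rational(-84, 631781)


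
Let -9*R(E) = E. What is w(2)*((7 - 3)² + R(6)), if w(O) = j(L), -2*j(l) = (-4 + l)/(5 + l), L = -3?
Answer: 161/6 ≈ 26.833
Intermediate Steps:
R(E) = -E/9
j(l) = -(-4 + l)/(2*(5 + l))
w(O) = 7/4 (w(O) = (4 - 1*(-3))/(2*(5 - 3)) = (½)*(4 + 3)/2 = (½)*(½)*7 = 7/4)
w(2)*((7 - 3)² + R(6)) = 7*((7 - 3)² - ⅑*6)/4 = 7*(4² - ⅔)/4 = 7*(16 - ⅔)/4 = (7/4)*(46/3) = 161/6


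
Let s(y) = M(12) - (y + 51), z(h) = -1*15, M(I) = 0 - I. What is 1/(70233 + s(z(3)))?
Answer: 1/70185 ≈ 1.4248e-5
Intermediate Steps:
M(I) = -I
z(h) = -15
s(y) = -63 - y (s(y) = -1*12 - (y + 51) = -12 - (51 + y) = -12 + (-51 - y) = -63 - y)
1/(70233 + s(z(3))) = 1/(70233 + (-63 - 1*(-15))) = 1/(70233 + (-63 + 15)) = 1/(70233 - 48) = 1/70185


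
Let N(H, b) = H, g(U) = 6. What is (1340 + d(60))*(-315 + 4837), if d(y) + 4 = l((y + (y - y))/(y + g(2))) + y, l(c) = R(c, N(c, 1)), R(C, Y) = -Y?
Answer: 69394612/11 ≈ 6.3086e+6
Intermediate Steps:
l(c) = -c
d(y) = -4 + y - y/(6 + y) (d(y) = -4 + (-(y + (y - y))/(y + 6) + y) = -4 + (-(y + 0)/(6 + y) + y) = -4 + (-y/(6 + y) + y) = -4 + (y - y/(6 + y)) = -4 + y - y/(6 + y))
(1340 + d(60))*(-315 + 4837) = (1340 + (-24 + 60 + 60²)/(6 + 60))*(-315 + 4837) = (1340 + (-24 + 60 + 3600)/66)*4522 = (1340 + (1/66)*3636)*4522 = (1340 + 606/11)*4522 = (15346/11)*4522 = 69394612/11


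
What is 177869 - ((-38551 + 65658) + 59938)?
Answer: 90824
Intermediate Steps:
177869 - ((-38551 + 65658) + 59938) = 177869 - (27107 + 59938) = 177869 - 1*87045 = 177869 - 87045 = 90824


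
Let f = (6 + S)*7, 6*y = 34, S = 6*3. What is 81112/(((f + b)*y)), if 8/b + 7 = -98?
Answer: 3193785/37468 ≈ 85.240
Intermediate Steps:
S = 18
b = -8/105 (b = 8/(-7 - 98) = 8/(-105) = 8*(-1/105) = -8/105 ≈ -0.076190)
y = 17/3 (y = (1/6)*34 = 17/3 ≈ 5.6667)
f = 168 (f = (6 + 18)*7 = 24*7 = 168)
81112/(((f + b)*y)) = 81112/(((168 - 8/105)*(17/3))) = 81112/(((17632/105)*(17/3))) = 81112/(299744/315) = 81112*(315/299744) = 3193785/37468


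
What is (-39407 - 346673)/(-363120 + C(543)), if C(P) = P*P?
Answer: 386080/68271 ≈ 5.6551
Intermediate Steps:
C(P) = P²
(-39407 - 346673)/(-363120 + C(543)) = (-39407 - 346673)/(-363120 + 543²) = -386080/(-363120 + 294849) = -386080/(-68271) = -386080*(-1/68271) = 386080/68271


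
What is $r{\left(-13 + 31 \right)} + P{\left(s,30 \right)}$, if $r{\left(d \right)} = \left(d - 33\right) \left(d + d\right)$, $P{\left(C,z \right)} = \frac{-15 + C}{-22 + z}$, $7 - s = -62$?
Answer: $- \frac{2133}{4} \approx -533.25$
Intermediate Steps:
$s = 69$ ($s = 7 - -62 = 7 + 62 = 69$)
$P{\left(C,z \right)} = \frac{-15 + C}{-22 + z}$
$r{\left(d \right)} = 2 d \left(-33 + d\right)$ ($r{\left(d \right)} = \left(-33 + d\right) 2 d = 2 d \left(-33 + d\right)$)
$r{\left(-13 + 31 \right)} + P{\left(s,30 \right)} = 2 \left(-13 + 31\right) \left(-33 + \left(-13 + 31\right)\right) + \frac{-15 + 69}{-22 + 30} = 2 \cdot 18 \left(-33 + 18\right) + \frac{1}{8} \cdot 54 = 2 \cdot 18 \left(-15\right) + \frac{1}{8} \cdot 54 = -540 + \frac{27}{4} = - \frac{2133}{4}$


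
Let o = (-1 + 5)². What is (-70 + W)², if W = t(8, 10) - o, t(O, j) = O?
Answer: 6084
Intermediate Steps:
o = 16 (o = 4² = 16)
W = -8 (W = 8 - 1*16 = 8 - 16 = -8)
(-70 + W)² = (-70 - 8)² = (-78)² = 6084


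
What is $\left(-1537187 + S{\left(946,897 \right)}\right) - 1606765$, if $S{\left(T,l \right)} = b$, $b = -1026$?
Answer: $-3144978$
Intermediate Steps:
$S{\left(T,l \right)} = -1026$
$\left(-1537187 + S{\left(946,897 \right)}\right) - 1606765 = \left(-1537187 - 1026\right) - 1606765 = -1538213 - 1606765 = -3144978$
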